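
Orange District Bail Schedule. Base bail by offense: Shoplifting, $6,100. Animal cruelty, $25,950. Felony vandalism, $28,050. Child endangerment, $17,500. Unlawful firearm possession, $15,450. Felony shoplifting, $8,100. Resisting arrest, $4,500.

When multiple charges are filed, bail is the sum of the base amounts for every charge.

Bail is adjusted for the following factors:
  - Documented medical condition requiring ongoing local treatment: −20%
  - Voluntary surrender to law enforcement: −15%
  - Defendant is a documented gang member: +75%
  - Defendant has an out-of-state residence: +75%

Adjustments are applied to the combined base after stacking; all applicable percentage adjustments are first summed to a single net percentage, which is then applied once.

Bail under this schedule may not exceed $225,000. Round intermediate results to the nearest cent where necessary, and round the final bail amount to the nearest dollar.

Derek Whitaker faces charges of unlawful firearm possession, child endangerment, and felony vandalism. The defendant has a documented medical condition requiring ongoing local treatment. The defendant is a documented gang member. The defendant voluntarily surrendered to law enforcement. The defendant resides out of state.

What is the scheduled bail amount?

Base amounts from the schedule: unlawful firearm possession $15,450; child endangerment $17,500; felony vandalism $28,050.
Stacking rule: sum of all bases. $15,450 + $17,500 + $28,050 = $61,000.
Net percentage adjustment: −20% −15% +75% +75% = +115%. $61,000 × 2.15 = $131,150.
$131,150 is within the $225,000 maximum.

$131,150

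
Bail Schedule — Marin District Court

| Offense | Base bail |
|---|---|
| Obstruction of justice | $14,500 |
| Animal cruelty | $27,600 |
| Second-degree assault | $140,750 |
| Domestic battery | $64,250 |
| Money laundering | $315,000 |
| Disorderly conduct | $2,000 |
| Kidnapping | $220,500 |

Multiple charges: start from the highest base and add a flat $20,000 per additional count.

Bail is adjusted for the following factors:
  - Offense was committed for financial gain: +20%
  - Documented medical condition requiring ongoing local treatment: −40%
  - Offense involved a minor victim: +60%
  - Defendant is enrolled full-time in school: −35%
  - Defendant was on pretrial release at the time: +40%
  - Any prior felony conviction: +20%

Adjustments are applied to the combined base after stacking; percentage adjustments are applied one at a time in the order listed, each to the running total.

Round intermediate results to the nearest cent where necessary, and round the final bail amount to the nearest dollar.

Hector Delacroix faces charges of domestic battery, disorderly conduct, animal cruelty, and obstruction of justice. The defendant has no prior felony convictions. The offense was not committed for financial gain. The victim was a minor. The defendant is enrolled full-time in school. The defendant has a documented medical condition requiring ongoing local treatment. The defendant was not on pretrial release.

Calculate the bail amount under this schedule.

Base amounts from the schedule: domestic battery $64,250; disorderly conduct $2,000; animal cruelty $27,600; obstruction of justice $14,500.
Stacking rule: highest base plus $20,000 per additional charge. Highest is domestic battery at $64,250; 3 additional charges → +$60,000. Combined base = $124,250.
Documented medical condition requiring ongoing local treatment (−40%): $124,250 × 0.6 = $74,550.
Offense involved a minor victim (+60%): $74,550 × 1.6 = $119,280.
Defendant is enrolled full-time in school (−35%): $119,280 × 0.65 = $77,532.

$77,532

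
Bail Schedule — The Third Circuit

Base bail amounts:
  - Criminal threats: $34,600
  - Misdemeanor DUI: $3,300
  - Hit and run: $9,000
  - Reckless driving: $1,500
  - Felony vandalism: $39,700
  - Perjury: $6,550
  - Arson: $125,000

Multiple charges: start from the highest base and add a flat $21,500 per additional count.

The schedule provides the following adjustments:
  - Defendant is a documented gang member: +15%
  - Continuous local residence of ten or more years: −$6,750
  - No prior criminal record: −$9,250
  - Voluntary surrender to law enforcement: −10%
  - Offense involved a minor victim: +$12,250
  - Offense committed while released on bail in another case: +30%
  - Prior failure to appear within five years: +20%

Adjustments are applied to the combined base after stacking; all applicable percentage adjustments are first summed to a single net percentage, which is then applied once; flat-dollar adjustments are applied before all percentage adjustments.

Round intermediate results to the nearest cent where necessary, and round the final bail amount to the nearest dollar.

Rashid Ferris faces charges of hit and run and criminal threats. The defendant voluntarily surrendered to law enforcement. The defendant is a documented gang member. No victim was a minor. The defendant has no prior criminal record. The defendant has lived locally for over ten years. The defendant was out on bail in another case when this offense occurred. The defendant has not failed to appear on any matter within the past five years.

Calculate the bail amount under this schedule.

Base amounts from the schedule: hit and run $9,000; criminal threats $34,600.
Stacking rule: highest base plus $21,500 per additional charge. Highest is criminal threats at $34,600; 1 additional charge → +$21,500. Combined base = $56,100.
Continuous local residence of ten or more years (−$6,750 flat): $56,100 − $6,750 = $49,350.
No prior criminal record (−$9,250 flat): $49,350 − $9,250 = $40,100.
Net percentage adjustment: +15% −10% +30% = +35%. $40,100 × 1.35 = $54,135.

$54,135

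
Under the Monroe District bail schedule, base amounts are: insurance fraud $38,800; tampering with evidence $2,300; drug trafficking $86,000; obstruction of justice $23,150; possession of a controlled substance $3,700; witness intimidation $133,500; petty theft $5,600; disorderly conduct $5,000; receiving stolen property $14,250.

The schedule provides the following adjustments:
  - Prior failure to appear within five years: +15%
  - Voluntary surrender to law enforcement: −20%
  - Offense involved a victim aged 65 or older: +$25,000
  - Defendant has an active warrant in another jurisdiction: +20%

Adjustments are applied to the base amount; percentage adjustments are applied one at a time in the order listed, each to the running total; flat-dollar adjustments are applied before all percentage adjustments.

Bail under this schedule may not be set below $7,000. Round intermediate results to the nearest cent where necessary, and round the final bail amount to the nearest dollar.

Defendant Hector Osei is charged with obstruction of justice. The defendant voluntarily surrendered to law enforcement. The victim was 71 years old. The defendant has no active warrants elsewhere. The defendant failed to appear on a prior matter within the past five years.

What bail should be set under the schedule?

$44,298

Base amounts from the schedule: obstruction of justice $23,150.
Single charge. Combined base = $23,150.
Offense involved a victim aged 65 or older (+$25,000 flat): $23,150 + $25,000 = $48,150.
Prior failure to appear within five years (+15%): $48,150 × 1.15 = $55,372.50.
Voluntary surrender to law enforcement (−20%): $55,372.50 × 0.8 = $44,298.
$44,298 is at or above the $7,000 minimum.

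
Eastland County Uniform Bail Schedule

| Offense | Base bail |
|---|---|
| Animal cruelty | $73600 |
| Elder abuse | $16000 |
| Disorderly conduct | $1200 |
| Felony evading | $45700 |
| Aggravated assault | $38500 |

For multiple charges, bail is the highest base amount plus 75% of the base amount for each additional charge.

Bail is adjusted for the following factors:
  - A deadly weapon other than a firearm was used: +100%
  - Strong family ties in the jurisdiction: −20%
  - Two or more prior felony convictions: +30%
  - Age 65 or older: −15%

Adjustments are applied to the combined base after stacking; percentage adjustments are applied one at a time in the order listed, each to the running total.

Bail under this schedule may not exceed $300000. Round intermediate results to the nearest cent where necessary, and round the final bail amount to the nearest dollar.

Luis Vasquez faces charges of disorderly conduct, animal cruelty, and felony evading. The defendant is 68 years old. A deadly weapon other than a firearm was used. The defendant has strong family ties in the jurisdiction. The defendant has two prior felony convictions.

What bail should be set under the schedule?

$192314

Base amounts from the schedule: disorderly conduct $1200; animal cruelty $73600; felony evading $45700.
Stacking rule: highest base plus 75% of each additional charge. Highest is animal cruelty at $73600. Additional: $1200 × 75% = $900; $45700 × 75% = $34275. Combined base = $73600 + $35175 = $108775.
A deadly weapon other than a firearm was used (+100%): $108775 × 2 = $217550.
Strong family ties in the jurisdiction (−20%): $217550 × 0.8 = $174040.
Two or more prior felony convictions (+30%): $174040 × 1.3 = $226252.
Age 65 or older (−15%): $226252 × 0.85 = $192314.20.
$192314.20 is within the $300000 maximum.
Rounded to the nearest dollar: $192314.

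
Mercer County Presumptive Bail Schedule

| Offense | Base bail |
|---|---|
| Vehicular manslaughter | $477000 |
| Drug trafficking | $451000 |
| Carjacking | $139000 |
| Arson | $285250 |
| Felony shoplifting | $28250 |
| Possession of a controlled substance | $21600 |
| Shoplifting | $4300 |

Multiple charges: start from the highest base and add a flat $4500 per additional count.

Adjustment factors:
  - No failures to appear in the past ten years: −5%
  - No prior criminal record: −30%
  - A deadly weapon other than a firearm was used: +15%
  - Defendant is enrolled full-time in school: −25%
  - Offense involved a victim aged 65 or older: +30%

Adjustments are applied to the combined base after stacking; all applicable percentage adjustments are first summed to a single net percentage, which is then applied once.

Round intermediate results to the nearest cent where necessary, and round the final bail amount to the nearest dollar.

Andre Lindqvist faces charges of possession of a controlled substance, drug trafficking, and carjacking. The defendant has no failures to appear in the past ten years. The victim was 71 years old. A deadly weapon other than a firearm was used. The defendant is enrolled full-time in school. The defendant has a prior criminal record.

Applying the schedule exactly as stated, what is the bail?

$529000

Base amounts from the schedule: possession of a controlled substance $21600; drug trafficking $451000; carjacking $139000.
Stacking rule: highest base plus $4500 per additional charge. Highest is drug trafficking at $451000; 2 additional charges → +$9000. Combined base = $460000.
Net percentage adjustment: −5% +15% −25% +30% = +15%. $460000 × 1.15 = $529000.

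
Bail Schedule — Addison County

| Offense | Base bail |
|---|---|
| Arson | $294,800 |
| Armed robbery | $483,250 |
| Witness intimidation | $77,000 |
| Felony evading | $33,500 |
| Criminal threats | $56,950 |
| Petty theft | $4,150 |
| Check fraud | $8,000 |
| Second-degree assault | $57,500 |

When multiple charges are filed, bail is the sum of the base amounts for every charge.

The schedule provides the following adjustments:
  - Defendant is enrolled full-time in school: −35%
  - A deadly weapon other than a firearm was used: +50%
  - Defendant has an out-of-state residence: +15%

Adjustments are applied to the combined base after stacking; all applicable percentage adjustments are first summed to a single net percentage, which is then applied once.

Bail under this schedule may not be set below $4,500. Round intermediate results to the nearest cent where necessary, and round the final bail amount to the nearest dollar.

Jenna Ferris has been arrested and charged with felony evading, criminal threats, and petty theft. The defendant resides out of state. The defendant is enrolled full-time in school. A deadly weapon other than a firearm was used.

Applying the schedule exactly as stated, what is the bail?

Base amounts from the schedule: felony evading $33,500; criminal threats $56,950; petty theft $4,150.
Stacking rule: sum of all bases. $33,500 + $56,950 + $4,150 = $94,600.
Net percentage adjustment: −35% +50% +15% = +30%. $94,600 × 1.3 = $122,980.
$122,980 is at or above the $4,500 minimum.

$122,980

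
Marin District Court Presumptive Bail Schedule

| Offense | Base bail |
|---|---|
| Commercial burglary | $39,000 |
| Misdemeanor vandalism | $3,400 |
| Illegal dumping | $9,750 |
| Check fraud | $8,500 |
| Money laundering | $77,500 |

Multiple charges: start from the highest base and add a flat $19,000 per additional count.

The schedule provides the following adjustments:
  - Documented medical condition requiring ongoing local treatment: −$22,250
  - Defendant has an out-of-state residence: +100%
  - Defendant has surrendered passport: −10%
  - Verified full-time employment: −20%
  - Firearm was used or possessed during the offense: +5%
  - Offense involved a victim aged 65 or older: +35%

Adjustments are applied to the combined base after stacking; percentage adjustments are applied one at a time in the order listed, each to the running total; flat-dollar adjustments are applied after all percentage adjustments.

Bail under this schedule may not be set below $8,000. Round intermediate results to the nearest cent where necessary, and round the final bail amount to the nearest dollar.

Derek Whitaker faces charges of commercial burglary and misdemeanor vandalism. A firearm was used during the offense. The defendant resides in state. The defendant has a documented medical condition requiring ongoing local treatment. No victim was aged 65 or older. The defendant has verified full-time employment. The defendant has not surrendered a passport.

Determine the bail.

$26,470

Base amounts from the schedule: commercial burglary $39,000; misdemeanor vandalism $3,400.
Stacking rule: highest base plus $19,000 per additional charge. Highest is commercial burglary at $39,000; 1 additional charge → +$19,000. Combined base = $58,000.
Verified full-time employment (−20%): $58,000 × 0.8 = $46,400.
Firearm was used or possessed during the offense (+5%): $46,400 × 1.05 = $48,720.
Documented medical condition requiring ongoing local treatment (−$22,250 flat): $48,720 − $22,250 = $26,470.
$26,470 is at or above the $8,000 minimum.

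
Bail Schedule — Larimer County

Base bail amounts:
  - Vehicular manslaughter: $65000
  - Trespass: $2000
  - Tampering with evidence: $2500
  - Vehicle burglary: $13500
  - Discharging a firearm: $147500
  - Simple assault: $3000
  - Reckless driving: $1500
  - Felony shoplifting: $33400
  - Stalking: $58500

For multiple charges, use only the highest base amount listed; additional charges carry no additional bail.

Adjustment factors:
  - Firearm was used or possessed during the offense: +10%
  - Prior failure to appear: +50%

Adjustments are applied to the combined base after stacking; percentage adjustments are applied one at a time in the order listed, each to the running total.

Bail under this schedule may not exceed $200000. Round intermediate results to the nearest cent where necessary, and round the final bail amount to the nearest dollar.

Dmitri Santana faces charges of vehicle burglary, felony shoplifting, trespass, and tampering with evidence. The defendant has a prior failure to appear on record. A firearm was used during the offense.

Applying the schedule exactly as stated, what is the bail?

$55110

Base amounts from the schedule: vehicle burglary $13500; felony shoplifting $33400; trespass $2000; tampering with evidence $2500.
Stacking rule: use the highest base only. Highest is felony shoplifting at $33400. Combined base = $33400.
Firearm was used or possessed during the offense (+10%): $33400 × 1.1 = $36740.
Prior failure to appear (+50%): $36740 × 1.5 = $55110.
$55110 is within the $200000 maximum.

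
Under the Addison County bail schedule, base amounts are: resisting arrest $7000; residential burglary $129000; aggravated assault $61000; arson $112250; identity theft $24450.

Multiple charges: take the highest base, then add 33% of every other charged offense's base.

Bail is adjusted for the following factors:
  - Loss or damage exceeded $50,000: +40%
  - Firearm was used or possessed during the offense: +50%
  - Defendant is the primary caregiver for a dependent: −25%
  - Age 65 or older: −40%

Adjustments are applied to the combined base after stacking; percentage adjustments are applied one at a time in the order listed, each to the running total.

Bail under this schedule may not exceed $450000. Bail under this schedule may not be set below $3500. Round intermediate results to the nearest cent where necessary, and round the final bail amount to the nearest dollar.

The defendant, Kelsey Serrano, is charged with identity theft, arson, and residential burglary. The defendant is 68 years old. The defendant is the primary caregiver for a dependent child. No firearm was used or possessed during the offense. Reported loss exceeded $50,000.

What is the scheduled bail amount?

$109690

Base amounts from the schedule: identity theft $24450; arson $112250; residential burglary $129000.
Stacking rule: highest base plus 33% of each additional charge. Highest is residential burglary at $129000. Additional: $24450 × 33% = $8068.50; $112250 × 33% = $37042.50. Combined base = $129000 + $45111 = $174111.
Loss or damage exceeded $50,000 (+40%): $174111 × 1.4 = $243755.40.
Defendant is the primary caregiver for a dependent (−25%): $243755.40 × 0.75 = $182816.55.
Age 65 or older (−40%): $182816.55 × 0.6 = $109689.93.
$109689.93 is within the $450000 maximum.
$109689.93 is at or above the $3500 minimum.
Rounded to the nearest dollar: $109690.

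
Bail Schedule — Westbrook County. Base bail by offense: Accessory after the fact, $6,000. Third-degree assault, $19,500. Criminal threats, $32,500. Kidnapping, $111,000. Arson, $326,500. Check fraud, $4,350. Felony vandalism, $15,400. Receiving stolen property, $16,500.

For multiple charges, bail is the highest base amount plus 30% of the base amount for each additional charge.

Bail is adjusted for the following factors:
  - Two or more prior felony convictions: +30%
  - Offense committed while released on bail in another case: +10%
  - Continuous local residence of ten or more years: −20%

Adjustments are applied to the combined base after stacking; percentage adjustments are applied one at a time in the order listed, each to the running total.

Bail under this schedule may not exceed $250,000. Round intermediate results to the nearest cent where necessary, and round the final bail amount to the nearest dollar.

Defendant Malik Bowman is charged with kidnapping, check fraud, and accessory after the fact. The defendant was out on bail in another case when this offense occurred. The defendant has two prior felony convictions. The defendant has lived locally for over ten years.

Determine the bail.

$130,536

Base amounts from the schedule: kidnapping $111,000; check fraud $4,350; accessory after the fact $6,000.
Stacking rule: highest base plus 30% of each additional charge. Highest is kidnapping at $111,000. Additional: $4,350 × 30% = $1,305; $6,000 × 30% = $1,800. Combined base = $111,000 + $3,105 = $114,105.
Two or more prior felony convictions (+30%): $114,105 × 1.3 = $148,336.50.
Offense committed while released on bail in another case (+10%): $148,336.50 × 1.1 = $163,170.15.
Continuous local residence of ten or more years (−20%): $163,170.15 × 0.8 = $130,536.12.
$130,536.12 is within the $250,000 maximum.
Rounded to the nearest dollar: $130,536.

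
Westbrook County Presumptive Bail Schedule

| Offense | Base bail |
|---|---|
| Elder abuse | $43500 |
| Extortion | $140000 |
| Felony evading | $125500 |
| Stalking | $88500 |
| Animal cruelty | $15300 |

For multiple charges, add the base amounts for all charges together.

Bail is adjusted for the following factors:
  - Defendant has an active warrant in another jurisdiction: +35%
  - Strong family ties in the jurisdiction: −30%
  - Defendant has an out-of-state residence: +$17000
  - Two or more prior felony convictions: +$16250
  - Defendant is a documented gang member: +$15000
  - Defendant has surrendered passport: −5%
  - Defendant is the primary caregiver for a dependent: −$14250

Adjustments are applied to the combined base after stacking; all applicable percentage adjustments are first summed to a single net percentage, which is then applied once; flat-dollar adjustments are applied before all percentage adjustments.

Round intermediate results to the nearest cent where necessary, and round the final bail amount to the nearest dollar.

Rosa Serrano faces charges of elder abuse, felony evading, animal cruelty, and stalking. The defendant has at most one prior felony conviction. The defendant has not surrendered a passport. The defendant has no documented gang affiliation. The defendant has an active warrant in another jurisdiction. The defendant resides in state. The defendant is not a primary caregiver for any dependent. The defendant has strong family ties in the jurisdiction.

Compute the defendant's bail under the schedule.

Base amounts from the schedule: elder abuse $43500; felony evading $125500; animal cruelty $15300; stalking $88500.
Stacking rule: sum of all bases. $43500 + $125500 + $15300 + $88500 = $272800.
Net percentage adjustment: +35% −30% = +5%. $272800 × 1.05 = $286440.

$286440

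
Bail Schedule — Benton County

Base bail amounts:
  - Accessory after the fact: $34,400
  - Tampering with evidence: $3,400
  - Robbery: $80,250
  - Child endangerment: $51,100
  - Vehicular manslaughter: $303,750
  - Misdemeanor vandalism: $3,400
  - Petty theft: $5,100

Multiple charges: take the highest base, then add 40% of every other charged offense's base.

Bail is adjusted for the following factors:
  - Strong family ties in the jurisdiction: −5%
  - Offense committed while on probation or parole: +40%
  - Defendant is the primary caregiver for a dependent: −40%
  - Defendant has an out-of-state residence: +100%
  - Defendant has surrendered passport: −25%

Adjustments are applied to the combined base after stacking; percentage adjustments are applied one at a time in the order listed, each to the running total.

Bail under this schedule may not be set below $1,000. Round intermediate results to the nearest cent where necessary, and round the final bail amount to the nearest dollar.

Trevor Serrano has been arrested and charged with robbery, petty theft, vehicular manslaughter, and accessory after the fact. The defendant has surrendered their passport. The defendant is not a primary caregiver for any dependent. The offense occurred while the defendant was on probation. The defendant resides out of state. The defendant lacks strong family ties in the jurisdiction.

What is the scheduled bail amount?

$738,465

Base amounts from the schedule: robbery $80,250; petty theft $5,100; vehicular manslaughter $303,750; accessory after the fact $34,400.
Stacking rule: highest base plus 40% of each additional charge. Highest is vehicular manslaughter at $303,750. Additional: $80,250 × 40% = $32,100; $5,100 × 40% = $2,040; $34,400 × 40% = $13,760. Combined base = $303,750 + $47,900 = $351,650.
Offense committed while on probation or parole (+40%): $351,650 × 1.4 = $492,310.
Defendant has an out-of-state residence (+100%): $492,310 × 2 = $984,620.
Defendant has surrendered passport (−25%): $984,620 × 0.75 = $738,465.
$738,465 is at or above the $1,000 minimum.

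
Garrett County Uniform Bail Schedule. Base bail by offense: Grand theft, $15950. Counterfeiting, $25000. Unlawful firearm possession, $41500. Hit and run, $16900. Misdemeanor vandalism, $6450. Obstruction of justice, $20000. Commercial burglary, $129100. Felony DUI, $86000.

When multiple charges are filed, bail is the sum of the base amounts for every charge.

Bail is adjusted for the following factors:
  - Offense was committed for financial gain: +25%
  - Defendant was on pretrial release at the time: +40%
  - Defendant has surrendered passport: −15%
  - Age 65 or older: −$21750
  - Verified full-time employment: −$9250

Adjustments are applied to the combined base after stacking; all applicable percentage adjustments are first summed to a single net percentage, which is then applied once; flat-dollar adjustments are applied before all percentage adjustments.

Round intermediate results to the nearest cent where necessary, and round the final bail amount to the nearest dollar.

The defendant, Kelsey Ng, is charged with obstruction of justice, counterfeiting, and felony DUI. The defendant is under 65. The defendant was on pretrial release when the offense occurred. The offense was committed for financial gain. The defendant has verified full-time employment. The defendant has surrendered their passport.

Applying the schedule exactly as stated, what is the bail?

$182625

Base amounts from the schedule: obstruction of justice $20000; counterfeiting $25000; felony DUI $86000.
Stacking rule: sum of all bases. $20000 + $25000 + $86000 = $131000.
Verified full-time employment (−$9250 flat): $131000 − $9250 = $121750.
Net percentage adjustment: +25% +40% −15% = +50%. $121750 × 1.5 = $182625.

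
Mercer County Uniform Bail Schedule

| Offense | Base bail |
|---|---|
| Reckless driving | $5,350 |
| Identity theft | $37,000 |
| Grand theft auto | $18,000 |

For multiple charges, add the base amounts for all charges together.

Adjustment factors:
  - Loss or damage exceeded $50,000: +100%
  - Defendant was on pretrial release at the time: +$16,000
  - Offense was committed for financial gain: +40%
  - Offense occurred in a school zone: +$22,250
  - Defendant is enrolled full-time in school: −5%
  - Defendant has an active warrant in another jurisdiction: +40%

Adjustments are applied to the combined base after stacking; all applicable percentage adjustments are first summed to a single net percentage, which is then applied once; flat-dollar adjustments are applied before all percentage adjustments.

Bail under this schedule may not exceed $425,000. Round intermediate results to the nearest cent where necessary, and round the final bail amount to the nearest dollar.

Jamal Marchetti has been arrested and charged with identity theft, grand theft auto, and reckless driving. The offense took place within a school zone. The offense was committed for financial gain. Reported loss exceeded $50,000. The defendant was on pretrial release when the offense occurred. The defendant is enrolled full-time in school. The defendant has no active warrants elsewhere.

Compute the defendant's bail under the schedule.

$231,710

Base amounts from the schedule: identity theft $37,000; grand theft auto $18,000; reckless driving $5,350.
Stacking rule: sum of all bases. $37,000 + $18,000 + $5,350 = $60,350.
Defendant was on pretrial release at the time (+$16,000 flat): $60,350 + $16,000 = $76,350.
Offense occurred in a school zone (+$22,250 flat): $76,350 + $22,250 = $98,600.
Net percentage adjustment: +100% +40% −5% = +135%. $98,600 × 2.35 = $231,710.
$231,710 is within the $425,000 maximum.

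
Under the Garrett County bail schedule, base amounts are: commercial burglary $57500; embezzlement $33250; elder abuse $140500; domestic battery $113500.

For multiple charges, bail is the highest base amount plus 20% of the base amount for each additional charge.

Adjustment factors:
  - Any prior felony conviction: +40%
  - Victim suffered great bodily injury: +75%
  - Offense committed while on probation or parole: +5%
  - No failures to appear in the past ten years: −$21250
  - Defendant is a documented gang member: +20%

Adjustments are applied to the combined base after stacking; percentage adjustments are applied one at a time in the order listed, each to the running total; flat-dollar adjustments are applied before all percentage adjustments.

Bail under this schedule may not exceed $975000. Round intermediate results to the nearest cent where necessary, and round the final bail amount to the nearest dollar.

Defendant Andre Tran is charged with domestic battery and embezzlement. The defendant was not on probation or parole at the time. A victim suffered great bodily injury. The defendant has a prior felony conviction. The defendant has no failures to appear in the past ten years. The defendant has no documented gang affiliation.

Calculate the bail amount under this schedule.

Base amounts from the schedule: domestic battery $113500; embezzlement $33250.
Stacking rule: highest base plus 20% of each additional charge. Highest is domestic battery at $113500. Additional: $33250 × 20% = $6650. Combined base = $113500 + $6650 = $120150.
No failures to appear in the past ten years (−$21250 flat): $120150 − $21250 = $98900.
Any prior felony conviction (+40%): $98900 × 1.4 = $138460.
Victim suffered great bodily injury (+75%): $138460 × 1.75 = $242305.
$242305 is within the $975000 maximum.

$242305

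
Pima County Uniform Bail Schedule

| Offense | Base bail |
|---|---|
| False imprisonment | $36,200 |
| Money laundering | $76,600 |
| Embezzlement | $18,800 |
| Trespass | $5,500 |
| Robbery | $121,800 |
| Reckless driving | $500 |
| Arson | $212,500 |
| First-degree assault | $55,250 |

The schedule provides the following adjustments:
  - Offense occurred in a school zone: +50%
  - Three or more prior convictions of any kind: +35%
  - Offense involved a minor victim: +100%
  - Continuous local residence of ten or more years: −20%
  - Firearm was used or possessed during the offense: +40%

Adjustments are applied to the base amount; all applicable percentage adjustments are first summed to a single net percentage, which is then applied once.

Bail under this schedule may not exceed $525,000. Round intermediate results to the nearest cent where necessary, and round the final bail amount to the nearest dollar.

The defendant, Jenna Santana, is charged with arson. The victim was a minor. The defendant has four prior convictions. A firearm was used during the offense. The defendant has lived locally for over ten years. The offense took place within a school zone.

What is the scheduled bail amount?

Base amounts from the schedule: arson $212,500.
Single charge. Combined base = $212,500.
Net percentage adjustment: +50% +35% +100% −20% +40% = +205%. $212,500 × 3.05 = $648,125.
Result $648,125 exceeds the maximum of $525,000; bail is capped at $525,000.

$525,000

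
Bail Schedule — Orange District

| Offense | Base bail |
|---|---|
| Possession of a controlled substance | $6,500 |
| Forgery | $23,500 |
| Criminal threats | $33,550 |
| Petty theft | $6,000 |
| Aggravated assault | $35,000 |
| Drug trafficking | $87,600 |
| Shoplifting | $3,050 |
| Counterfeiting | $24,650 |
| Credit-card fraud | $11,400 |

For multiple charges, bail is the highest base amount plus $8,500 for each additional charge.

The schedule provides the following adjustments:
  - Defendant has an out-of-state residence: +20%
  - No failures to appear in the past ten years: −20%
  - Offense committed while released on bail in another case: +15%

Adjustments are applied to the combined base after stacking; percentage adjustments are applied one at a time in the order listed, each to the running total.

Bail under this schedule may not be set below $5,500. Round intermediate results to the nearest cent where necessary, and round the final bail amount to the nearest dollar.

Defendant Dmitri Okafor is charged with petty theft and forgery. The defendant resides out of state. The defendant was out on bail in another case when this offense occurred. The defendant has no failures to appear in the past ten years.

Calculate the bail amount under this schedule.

Base amounts from the schedule: petty theft $6,000; forgery $23,500.
Stacking rule: highest base plus $8,500 per additional charge. Highest is forgery at $23,500; 1 additional charge → +$8,500. Combined base = $32,000.
Defendant has an out-of-state residence (+20%): $32,000 × 1.2 = $38,400.
No failures to appear in the past ten years (−20%): $38,400 × 0.8 = $30,720.
Offense committed while released on bail in another case (+15%): $30,720 × 1.15 = $35,328.
$35,328 is at or above the $5,500 minimum.

$35,328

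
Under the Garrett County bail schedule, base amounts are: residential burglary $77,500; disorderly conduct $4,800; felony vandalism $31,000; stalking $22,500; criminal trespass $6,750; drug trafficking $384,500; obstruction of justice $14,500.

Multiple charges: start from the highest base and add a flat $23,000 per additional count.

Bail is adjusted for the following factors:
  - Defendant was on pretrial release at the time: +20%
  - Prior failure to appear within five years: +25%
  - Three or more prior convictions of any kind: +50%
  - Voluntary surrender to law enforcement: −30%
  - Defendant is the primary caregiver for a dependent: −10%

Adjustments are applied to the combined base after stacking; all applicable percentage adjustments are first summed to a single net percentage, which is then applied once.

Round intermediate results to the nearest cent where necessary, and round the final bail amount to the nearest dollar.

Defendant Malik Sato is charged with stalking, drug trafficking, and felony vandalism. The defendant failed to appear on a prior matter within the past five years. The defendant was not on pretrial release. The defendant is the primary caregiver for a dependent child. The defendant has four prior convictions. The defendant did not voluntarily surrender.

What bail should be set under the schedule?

Base amounts from the schedule: stalking $22,500; drug trafficking $384,500; felony vandalism $31,000.
Stacking rule: highest base plus $23,000 per additional charge. Highest is drug trafficking at $384,500; 2 additional charges → +$46,000. Combined base = $430,500.
Net percentage adjustment: +25% +50% −10% = +65%. $430,500 × 1.65 = $710,325.

$710,325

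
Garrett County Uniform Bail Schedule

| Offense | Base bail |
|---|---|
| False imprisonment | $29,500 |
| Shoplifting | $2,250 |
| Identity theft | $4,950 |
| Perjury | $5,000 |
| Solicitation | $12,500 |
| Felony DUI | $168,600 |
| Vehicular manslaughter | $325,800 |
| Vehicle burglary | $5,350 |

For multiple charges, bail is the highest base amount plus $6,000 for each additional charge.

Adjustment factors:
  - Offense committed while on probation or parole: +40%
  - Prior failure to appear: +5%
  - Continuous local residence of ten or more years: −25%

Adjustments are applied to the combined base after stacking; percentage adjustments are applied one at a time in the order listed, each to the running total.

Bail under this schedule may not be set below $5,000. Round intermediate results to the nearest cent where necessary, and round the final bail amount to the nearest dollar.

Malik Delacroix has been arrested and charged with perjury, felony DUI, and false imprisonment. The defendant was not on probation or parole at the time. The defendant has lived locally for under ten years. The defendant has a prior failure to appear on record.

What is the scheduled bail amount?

$189,630

Base amounts from the schedule: perjury $5,000; felony DUI $168,600; false imprisonment $29,500.
Stacking rule: highest base plus $6,000 per additional charge. Highest is felony DUI at $168,600; 2 additional charges → +$12,000. Combined base = $180,600.
Prior failure to appear (+5%): $180,600 × 1.05 = $189,630.
$189,630 is at or above the $5,000 minimum.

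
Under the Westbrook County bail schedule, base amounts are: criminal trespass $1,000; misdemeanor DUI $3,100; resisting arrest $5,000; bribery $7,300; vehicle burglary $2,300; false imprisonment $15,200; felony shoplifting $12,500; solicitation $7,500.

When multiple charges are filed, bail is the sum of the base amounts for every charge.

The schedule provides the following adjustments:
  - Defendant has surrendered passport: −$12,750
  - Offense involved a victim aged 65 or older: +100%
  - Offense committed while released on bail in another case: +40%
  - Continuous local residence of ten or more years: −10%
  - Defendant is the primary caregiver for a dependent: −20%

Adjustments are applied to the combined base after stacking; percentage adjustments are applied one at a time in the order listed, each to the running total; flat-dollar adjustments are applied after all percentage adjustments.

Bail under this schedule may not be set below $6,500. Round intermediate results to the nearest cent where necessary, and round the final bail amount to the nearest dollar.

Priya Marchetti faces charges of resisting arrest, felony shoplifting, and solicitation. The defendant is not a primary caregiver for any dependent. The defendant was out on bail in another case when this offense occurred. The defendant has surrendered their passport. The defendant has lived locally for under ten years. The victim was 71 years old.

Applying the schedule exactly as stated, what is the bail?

Base amounts from the schedule: resisting arrest $5,000; felony shoplifting $12,500; solicitation $7,500.
Stacking rule: sum of all bases. $5,000 + $12,500 + $7,500 = $25,000.
Offense involved a victim aged 65 or older (+100%): $25,000 × 2 = $50,000.
Offense committed while released on bail in another case (+40%): $50,000 × 1.4 = $70,000.
Defendant has surrendered passport (−$12,750 flat): $70,000 − $12,750 = $57,250.
$57,250 is at or above the $6,500 minimum.

$57,250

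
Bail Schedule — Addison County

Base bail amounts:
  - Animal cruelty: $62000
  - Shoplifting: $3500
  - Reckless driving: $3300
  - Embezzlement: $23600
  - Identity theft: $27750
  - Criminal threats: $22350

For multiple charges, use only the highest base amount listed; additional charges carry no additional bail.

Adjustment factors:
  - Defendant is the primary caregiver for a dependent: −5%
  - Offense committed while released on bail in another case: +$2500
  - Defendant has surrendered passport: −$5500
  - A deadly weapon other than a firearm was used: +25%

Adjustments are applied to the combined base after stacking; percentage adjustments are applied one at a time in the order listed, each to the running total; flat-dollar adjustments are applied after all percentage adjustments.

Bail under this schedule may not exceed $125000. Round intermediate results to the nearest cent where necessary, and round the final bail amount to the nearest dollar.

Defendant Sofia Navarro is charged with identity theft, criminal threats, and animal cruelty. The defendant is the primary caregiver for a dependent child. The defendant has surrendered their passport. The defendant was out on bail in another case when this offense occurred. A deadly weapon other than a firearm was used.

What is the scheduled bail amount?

Base amounts from the schedule: identity theft $27750; criminal threats $22350; animal cruelty $62000.
Stacking rule: use the highest base only. Highest is animal cruelty at $62000. Combined base = $62000.
Defendant is the primary caregiver for a dependent (−5%): $62000 × 0.95 = $58900.
A deadly weapon other than a firearm was used (+25%): $58900 × 1.25 = $73625.
Offense committed while released on bail in another case (+$2500 flat): $73625 + $2500 = $76125.
Defendant has surrendered passport (−$5500 flat): $76125 − $5500 = $70625.
$70625 is within the $125000 maximum.

$70625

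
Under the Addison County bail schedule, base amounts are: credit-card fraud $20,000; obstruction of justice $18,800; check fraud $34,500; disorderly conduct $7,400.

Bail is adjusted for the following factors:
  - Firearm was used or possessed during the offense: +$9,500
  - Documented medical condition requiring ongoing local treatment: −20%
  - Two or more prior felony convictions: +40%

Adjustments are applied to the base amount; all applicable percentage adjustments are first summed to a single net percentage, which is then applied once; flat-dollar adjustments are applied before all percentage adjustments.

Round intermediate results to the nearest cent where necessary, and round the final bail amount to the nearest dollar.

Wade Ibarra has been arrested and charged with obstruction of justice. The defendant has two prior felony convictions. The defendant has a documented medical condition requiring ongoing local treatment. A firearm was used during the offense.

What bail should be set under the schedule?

Base amounts from the schedule: obstruction of justice $18,800.
Single charge. Combined base = $18,800.
Firearm was used or possessed during the offense (+$9,500 flat): $18,800 + $9,500 = $28,300.
Net percentage adjustment: −20% +40% = +20%. $28,300 × 1.2 = $33,960.

$33,960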